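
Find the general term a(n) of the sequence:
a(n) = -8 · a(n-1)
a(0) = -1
Pure geometric recurrence with ratio -8.
By induction a(n) = a(0) · (-8)^n = - \left(-8\right)^{n}.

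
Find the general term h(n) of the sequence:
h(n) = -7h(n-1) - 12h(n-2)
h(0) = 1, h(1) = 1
Characteristic equation: x² + 7x + 12 = 0, which factors as (x - (-4))(x - (-3)) = 0.
Roots r₁ = -4, r₂ = -3 (distinct).
General solution: h(n) = A·(-4)^n + B·(-3)^n.
From h(0) = 1: A + B = 1.
From h(1) = 1: -4A - 3B = 1.
Solving: A = -4, B = 5.
So h(n) = 5 \left(-3\right)^{n} - 4 \left(-4\right)^{n}.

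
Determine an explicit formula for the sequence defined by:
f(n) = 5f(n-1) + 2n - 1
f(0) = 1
First-order linear with linear forcing.
Homogeneous solution: f_h(n) = A·(5)^n.
Try particular f_p(n) = pn + q. Substituting:
  pn + q = 5(p(n-1) + q) + 2n - 1.
Matching the n-coefficient: p = 5p + 2 ⇒ p = - \frac{1}{2}.
Matching constants: q = -5p + 5q - 1 ⇒ q = - \frac{3}{8}.
General: f(n) = A·(5)^n - \frac{n}{2} - \frac{3}{8}.
Apply f(0) = 1: A - \frac{3}{8} = 1 ⇒ A = \frac{11}{8}.
So f(n) = \frac{11 \cdot 5^{n}}{8} - \frac{n}{2} - \frac{3}{8}.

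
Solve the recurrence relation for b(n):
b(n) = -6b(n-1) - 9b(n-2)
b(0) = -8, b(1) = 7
Characteristic equation: x² + 6x + 9 = 0, which is (x - (-3))².
Repeated root r = -3.
General solution: b(n) = (A + Bn)·(-3)^n.
From b(0) = -8: A = -8.
From b(1) = 7: (A + B)·(-3) = 7 ⇒ B = \frac{17}{3}.
So b(n) = \left(\frac{17 n}{3} - 8\right) \cdot (-3)^n.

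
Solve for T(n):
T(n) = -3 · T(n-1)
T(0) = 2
Pure geometric recurrence with ratio -3.
By induction T(n) = T(0) · (-3)^n = 2 \left(-3\right)^{n}.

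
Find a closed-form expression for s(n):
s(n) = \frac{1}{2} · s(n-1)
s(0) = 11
Pure geometric recurrence with ratio \frac{1}{2}.
By induction s(n) = s(0) · (\frac{1}{2})^n = 11 \cdot 2^{- n}.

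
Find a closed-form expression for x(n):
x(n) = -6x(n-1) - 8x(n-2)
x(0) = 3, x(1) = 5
Characteristic equation: x² + 6x + 8 = 0, which factors as (x - (-4))(x - (-2)) = 0.
Roots r₁ = -4, r₂ = -2 (distinct).
General solution: x(n) = A·(-4)^n + B·(-2)^n.
From x(0) = 3: A + B = 3.
From x(1) = 5: -4A - 2B = 5.
Solving: A = - \frac{11}{2}, B = \frac{17}{2}.
So x(n) = \frac{17 \left(-2\right)^{n}}{2} - \frac{11 \left(-4\right)^{n}}{2}.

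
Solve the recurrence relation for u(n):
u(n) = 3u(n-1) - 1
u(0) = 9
First-order linear non-homogeneous.
Homogeneous solution: u_h(n) = A·(3)^n.
Try constant particular solution u_p = K: K = 3K - 1 ⇒ K = \frac{1}{2}.
General: u(n) = A·(3)^n + \frac{1}{2}.
Apply u(0) = 9: A + \frac{1}{2} = 9 ⇒ A = \frac{17}{2}.
So u(n) = \frac{17 \cdot 3^{n}}{2} + \frac{1}{2}.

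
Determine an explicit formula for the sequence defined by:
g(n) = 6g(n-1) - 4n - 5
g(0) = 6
First-order linear with linear forcing.
Homogeneous solution: g_h(n) = A·(6)^n.
Try particular g_p(n) = pn + q. Substituting:
  pn + q = 6(p(n-1) + q) - 4n - 5.
Matching the n-coefficient: p = 6p - 4 ⇒ p = \frac{4}{5}.
Matching constants: q = -6p + 6q - 5 ⇒ q = \frac{49}{25}.
General: g(n) = A·(6)^n + \frac{4 n}{5} + \frac{49}{25}.
Apply g(0) = 6: A + \frac{49}{25} = 6 ⇒ A = \frac{101}{25}.
So g(n) = \frac{101 \cdot 6^{n}}{25} + \frac{4 n}{5} + \frac{49}{25}.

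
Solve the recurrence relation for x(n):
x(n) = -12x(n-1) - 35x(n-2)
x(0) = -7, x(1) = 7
Characteristic equation: x² + 12x + 35 = 0, which factors as (x - (-7))(x - (-5)) = 0.
Roots r₁ = -7, r₂ = -5 (distinct).
General solution: x(n) = A·(-7)^n + B·(-5)^n.
From x(0) = -7: A + B = -7.
From x(1) = 7: -7A - 5B = 7.
Solving: A = 14, B = -21.
So x(n) = - 21 \left(-5\right)^{n} + 14 \left(-7\right)^{n}.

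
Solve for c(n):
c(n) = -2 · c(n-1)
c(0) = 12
Pure geometric recurrence with ratio -2.
By induction c(n) = c(0) · (-2)^n = 12 \left(-2\right)^{n}.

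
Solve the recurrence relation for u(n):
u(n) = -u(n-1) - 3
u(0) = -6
First-order linear non-homogeneous.
Homogeneous solution: u_h(n) = A·(-1)^n.
Try constant particular solution u_p = K: K = -K - 3 ⇒ K = - \frac{3}{2}.
General: u(n) = A·(-1)^n - \frac{3}{2}.
Apply u(0) = -6: A - \frac{3}{2} = -6 ⇒ A = - \frac{9}{2}.
So u(n) = - \frac{9 \left(-1\right)^{n}}{2} - \frac{3}{2}.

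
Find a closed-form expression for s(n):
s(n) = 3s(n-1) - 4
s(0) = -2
First-order linear non-homogeneous.
Homogeneous solution: s_h(n) = A·(3)^n.
Try constant particular solution s_p = K: K = 3K - 4 ⇒ K = 2.
General: s(n) = A·(3)^n + 2.
Apply s(0) = -2: A + 2 = -2 ⇒ A = -4.
So s(n) = 2 - 4 \cdot 3^{n}.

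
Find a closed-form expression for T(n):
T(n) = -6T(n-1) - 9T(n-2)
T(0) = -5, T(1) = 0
Characteristic equation: x² + 6x + 9 = 0, which is (x - (-3))².
Repeated root r = -3.
General solution: T(n) = (A + Bn)·(-3)^n.
From T(0) = -5: A = -5.
From T(1) = 0: (A + B)·(-3) = 0 ⇒ B = 5.
So T(n) = \left(5 n - 5\right) \cdot (-3)^n.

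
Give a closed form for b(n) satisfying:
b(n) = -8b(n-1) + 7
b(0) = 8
First-order linear non-homogeneous.
Homogeneous solution: b_h(n) = A·(-8)^n.
Try constant particular solution b_p = K: K = -8K + 7 ⇒ K = \frac{7}{9}.
General: b(n) = A·(-8)^n + \frac{7}{9}.
Apply b(0) = 8: A + \frac{7}{9} = 8 ⇒ A = \frac{65}{9}.
So b(n) = \frac{65 \left(-8\right)^{n}}{9} + \frac{7}{9}.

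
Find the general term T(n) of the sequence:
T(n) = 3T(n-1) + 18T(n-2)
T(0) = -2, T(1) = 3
Characteristic equation: x² - 3x - 18 = 0, which factors as (x - (-3))(x - (6)) = 0.
Roots r₁ = -3, r₂ = 6 (distinct).
General solution: T(n) = A·(-3)^n + B·(6)^n.
From T(0) = -2: A + B = -2.
From T(1) = 3: -3A + 6B = 3.
Solving: A = - \frac{5}{3}, B = - \frac{1}{3}.
So T(n) = - \frac{5 \left(-3\right)^{n}}{3} - \frac{6^{n}}{3}.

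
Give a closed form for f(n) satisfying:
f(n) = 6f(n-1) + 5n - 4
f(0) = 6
First-order linear with linear forcing.
Homogeneous solution: f_h(n) = A·(6)^n.
Try particular f_p(n) = pn + q. Substituting:
  pn + q = 6(p(n-1) + q) + 5n - 4.
Matching the n-coefficient: p = 6p + 5 ⇒ p = -1.
Matching constants: q = -6p + 6q - 4 ⇒ q = - \frac{2}{5}.
General: f(n) = A·(6)^n - n - \frac{2}{5}.
Apply f(0) = 6: A - \frac{2}{5} = 6 ⇒ A = \frac{32}{5}.
So f(n) = \frac{32 \cdot 6^{n}}{5} - n - \frac{2}{5}.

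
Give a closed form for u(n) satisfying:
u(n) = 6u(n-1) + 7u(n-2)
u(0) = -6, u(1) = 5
Characteristic equation: x² - 6x - 7 = 0, which factors as (x - (7))(x - (-1)) = 0.
Roots r₁ = 7, r₂ = -1 (distinct).
General solution: u(n) = A·(7)^n + B·(-1)^n.
From u(0) = -6: A + B = -6.
From u(1) = 5: 7A - B = 5.
Solving: A = - \frac{1}{8}, B = - \frac{47}{8}.
So u(n) = - \frac{47 \left(-1\right)^{n}}{8} - \frac{7^{n}}{8}.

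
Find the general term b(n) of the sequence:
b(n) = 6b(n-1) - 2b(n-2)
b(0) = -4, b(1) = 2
Characteristic equation: x² - 6x + 2 = 0.
Discriminant Δ = (6)² + 4·(-2) = 28.
Roots r₁,₂ = (6 ± √28)/2, so r₁ = \sqrt{7} + 3, r₂ = 3 - \sqrt{7}.
General solution: b(n) = A·r₁^n + B·r₂^n.
From the initial conditions, A + B = -4 and r₁A + r₂B = 2.
Since r₁ - r₂ = √28: A = (2 - (-4)r₂)/√28 = -2 + \sqrt{7}, and B = -4 - A = - \sqrt{7} - 2.
So b(n) = \left(-2 + \sqrt{7}\right)\left(\sqrt{7} + 3\right)^n + \left(- \sqrt{7} - 2\right)\left(3 - \sqrt{7}\right)^n.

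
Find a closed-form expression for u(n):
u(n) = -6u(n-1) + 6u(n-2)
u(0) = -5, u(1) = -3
Characteristic equation: x² + 6x - 6 = 0.
Discriminant Δ = (-6)² + 4·(6) = 60.
Roots r₁,₂ = (-6 ± √60)/2, so r₁ = -3 + \sqrt{15}, r₂ = - \sqrt{15} - 3.
General solution: u(n) = A·r₁^n + B·r₂^n.
From the initial conditions, A + B = -5 and r₁A + r₂B = -3.
Since r₁ - r₂ = √60: A = (-3 - (-5)r₂)/√60 = - \frac{5}{2} - \frac{3 \sqrt{15}}{5}, and B = -5 - A = - \frac{5}{2} + \frac{3 \sqrt{15}}{5}.
So u(n) = \left(- \frac{5}{2} - \frac{3 \sqrt{15}}{5}\right)\left(-3 + \sqrt{15}\right)^n + \left(- \frac{5}{2} + \frac{3 \sqrt{15}}{5}\right)\left(- \sqrt{15} - 3\right)^n.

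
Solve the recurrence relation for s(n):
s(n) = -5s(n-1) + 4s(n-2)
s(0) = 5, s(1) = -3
Characteristic equation: x² + 5x - 4 = 0.
Discriminant Δ = (-5)² + 4·(4) = 41.
Roots r₁,₂ = (-5 ± √41)/2, so r₁ = - \frac{5}{2} + \frac{\sqrt{41}}{2}, r₂ = - \frac{\sqrt{41}}{2} - \frac{5}{2}.
General solution: s(n) = A·r₁^n + B·r₂^n.
From the initial conditions, A + B = 5 and r₁A + r₂B = -3.
Since r₁ - r₂ = √41: A = (-3 - (5)r₂)/√41 = \frac{19 \sqrt{41}}{82} + \frac{5}{2}, and B = 5 - A = \frac{5}{2} - \frac{19 \sqrt{41}}{82}.
So s(n) = \left(\frac{19 \sqrt{41}}{82} + \frac{5}{2}\right)\left(- \frac{5}{2} + \frac{\sqrt{41}}{2}\right)^n + \left(\frac{5}{2} - \frac{19 \sqrt{41}}{82}\right)\left(- \frac{\sqrt{41}}{2} - \frac{5}{2}\right)^n.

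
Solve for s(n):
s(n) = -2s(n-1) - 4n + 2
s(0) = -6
First-order linear with linear forcing.
Homogeneous solution: s_h(n) = A·(-2)^n.
Try particular s_p(n) = pn + q. Substituting:
  pn + q = -2(p(n-1) + q) - 4n + 2.
Matching the n-coefficient: p = -2p - 4 ⇒ p = - \frac{4}{3}.
Matching constants: q = 2p - 2q + 2 ⇒ q = - \frac{2}{9}.
General: s(n) = A·(-2)^n - \frac{4 n}{3} - \frac{2}{9}.
Apply s(0) = -6: A - \frac{2}{9} = -6 ⇒ A = - \frac{52}{9}.
So s(n) = - \frac{52 \left(-2\right)^{n}}{9} - \frac{4 n}{3} - \frac{2}{9}.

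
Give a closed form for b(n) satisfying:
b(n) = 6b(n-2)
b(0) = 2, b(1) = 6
Characteristic equation: x² - 6 = 0.
Discriminant Δ = (0)² + 4·(6) = 24.
Roots r₁,₂ = (0 ± √24)/2, so r₁ = \sqrt{6}, r₂ = - \sqrt{6}.
General solution: b(n) = A·r₁^n + B·r₂^n.
From the initial conditions, A + B = 2 and r₁A + r₂B = 6.
Since r₁ - r₂ = √24: A = (6 - (2)r₂)/√24 = 1 + \frac{\sqrt{6}}{2}, and B = 2 - A = 1 - \frac{\sqrt{6}}{2}.
So b(n) = \left(1 + \frac{\sqrt{6}}{2}\right)\left(\sqrt{6}\right)^n + \left(1 - \frac{\sqrt{6}}{2}\right)\left(- \sqrt{6}\right)^n.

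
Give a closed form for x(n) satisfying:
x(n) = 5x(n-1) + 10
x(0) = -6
First-order linear non-homogeneous.
Homogeneous solution: x_h(n) = A·(5)^n.
Try constant particular solution x_p = K: K = 5K + 10 ⇒ K = - \frac{5}{2}.
General: x(n) = A·(5)^n - \frac{5}{2}.
Apply x(0) = -6: A - \frac{5}{2} = -6 ⇒ A = - \frac{7}{2}.
So x(n) = - \frac{7 \cdot 5^{n}}{2} - \frac{5}{2}.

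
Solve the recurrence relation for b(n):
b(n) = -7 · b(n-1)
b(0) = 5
Pure geometric recurrence with ratio -7.
By induction b(n) = b(0) · (-7)^n = 5 \left(-7\right)^{n}.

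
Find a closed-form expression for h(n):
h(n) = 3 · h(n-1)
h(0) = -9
Pure geometric recurrence with ratio 3.
By induction h(n) = h(0) · (3)^n = - 9 \cdot 3^{n}.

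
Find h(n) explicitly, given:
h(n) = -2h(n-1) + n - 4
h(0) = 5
First-order linear with linear forcing.
Homogeneous solution: h_h(n) = A·(-2)^n.
Try particular h_p(n) = pn + q. Substituting:
  pn + q = -2(p(n-1) + q) + n - 4.
Matching the n-coefficient: p = -2p + 1 ⇒ p = \frac{1}{3}.
Matching constants: q = 2p - 2q - 4 ⇒ q = - \frac{10}{9}.
General: h(n) = A·(-2)^n + \frac{n}{3} - \frac{10}{9}.
Apply h(0) = 5: A - \frac{10}{9} = 5 ⇒ A = \frac{55}{9}.
So h(n) = \frac{55 \left(-2\right)^{n}}{9} + \frac{n}{3} - \frac{10}{9}.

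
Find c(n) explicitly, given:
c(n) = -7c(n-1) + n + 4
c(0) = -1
First-order linear with linear forcing.
Homogeneous solution: c_h(n) = A·(-7)^n.
Try particular c_p(n) = pn + q. Substituting:
  pn + q = -7(p(n-1) + q) + n + 4.
Matching the n-coefficient: p = -7p + 1 ⇒ p = \frac{1}{8}.
Matching constants: q = 7p - 7q + 4 ⇒ q = \frac{39}{64}.
General: c(n) = A·(-7)^n + \frac{n}{8} + \frac{39}{64}.
Apply c(0) = -1: A + \frac{39}{64} = -1 ⇒ A = - \frac{103}{64}.
So c(n) = - \frac{103 \left(-7\right)^{n}}{64} + \frac{n}{8} + \frac{39}{64}.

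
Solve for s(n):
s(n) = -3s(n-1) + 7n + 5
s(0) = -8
First-order linear with linear forcing.
Homogeneous solution: s_h(n) = A·(-3)^n.
Try particular s_p(n) = pn + q. Substituting:
  pn + q = -3(p(n-1) + q) + 7n + 5.
Matching the n-coefficient: p = -3p + 7 ⇒ p = \frac{7}{4}.
Matching constants: q = 3p - 3q + 5 ⇒ q = \frac{41}{16}.
General: s(n) = A·(-3)^n + \frac{7 n}{4} + \frac{41}{16}.
Apply s(0) = -8: A + \frac{41}{16} = -8 ⇒ A = - \frac{169}{16}.
So s(n) = - \frac{169 \left(-3\right)^{n}}{16} + \frac{7 n}{4} + \frac{41}{16}.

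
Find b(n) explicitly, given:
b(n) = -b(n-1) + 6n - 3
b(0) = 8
First-order linear with linear forcing.
Homogeneous solution: b_h(n) = A·(-1)^n.
Try particular b_p(n) = pn + q. Substituting:
  pn + q = -(p(n-1) + q) + 6n - 3.
Matching the n-coefficient: p = -p + 6 ⇒ p = 3.
Matching constants: q = p - q - 3 ⇒ q = 0.
General: b(n) = A·(-1)^n + 3 n + 0.
Apply b(0) = 8: A + 0 = 8 ⇒ A = 8.
So b(n) = 8 \left(-1\right)^{n} + 3 n.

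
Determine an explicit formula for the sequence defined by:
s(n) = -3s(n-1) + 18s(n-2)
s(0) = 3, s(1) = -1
Characteristic equation: x² + 3x - 18 = 0, which factors as (x - (-6))(x - (3)) = 0.
Roots r₁ = -6, r₂ = 3 (distinct).
General solution: s(n) = A·(-6)^n + B·(3)^n.
From s(0) = 3: A + B = 3.
From s(1) = -1: -6A + 3B = -1.
Solving: A = \frac{10}{9}, B = \frac{17}{9}.
So s(n) = \frac{10 \left(-6\right)^{n}}{9} + \frac{17 \cdot 3^{n}}{9}.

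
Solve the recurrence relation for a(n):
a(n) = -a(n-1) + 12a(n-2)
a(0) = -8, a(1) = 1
Characteristic equation: x² + x - 12 = 0, which factors as (x - (3))(x - (-4)) = 0.
Roots r₁ = 3, r₂ = -4 (distinct).
General solution: a(n) = A·(3)^n + B·(-4)^n.
From a(0) = -8: A + B = -8.
From a(1) = 1: 3A - 4B = 1.
Solving: A = - \frac{31}{7}, B = - \frac{25}{7}.
So a(n) = - \frac{25 \left(-4\right)^{n}}{7} - \frac{31 \cdot 3^{n}}{7}.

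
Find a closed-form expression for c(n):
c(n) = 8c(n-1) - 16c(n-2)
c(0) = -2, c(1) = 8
Characteristic equation: x² - 8x + 16 = 0, which is (x - (4))².
Repeated root r = 4.
General solution: c(n) = (A + Bn)·(4)^n.
From c(0) = -2: A = -2.
From c(1) = 8: (A + B)·(4) = 8 ⇒ B = 4.
So c(n) = \left(4 n - 2\right) \cdot (4)^n.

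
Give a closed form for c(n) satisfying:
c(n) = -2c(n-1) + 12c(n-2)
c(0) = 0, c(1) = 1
Characteristic equation: x² + 2x - 12 = 0.
Discriminant Δ = (-2)² + 4·(12) = 52.
Roots r₁,₂ = (-2 ± √52)/2, so r₁ = -1 + \sqrt{13}, r₂ = - \sqrt{13} - 1.
General solution: c(n) = A·r₁^n + B·r₂^n.
From the initial conditions, A + B = 0 and r₁A + r₂B = 1.
Since r₁ - r₂ = √52: A = (1 - (0)r₂)/√52 = \frac{\sqrt{13}}{26}, and B = 0 - A = - \frac{\sqrt{13}}{26}.
So c(n) = \left(\frac{\sqrt{13}}{26}\right)\left(-1 + \sqrt{13}\right)^n + \left(- \frac{\sqrt{13}}{26}\right)\left(- \sqrt{13} - 1\right)^n.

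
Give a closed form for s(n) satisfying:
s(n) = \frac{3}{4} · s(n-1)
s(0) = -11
Pure geometric recurrence with ratio \frac{3}{4}.
By induction s(n) = s(0) · (\frac{3}{4})^n = - 11 \left(\frac{3}{4}\right)^{n}.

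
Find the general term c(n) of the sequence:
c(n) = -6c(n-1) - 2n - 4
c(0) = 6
First-order linear with linear forcing.
Homogeneous solution: c_h(n) = A·(-6)^n.
Try particular c_p(n) = pn + q. Substituting:
  pn + q = -6(p(n-1) + q) - 2n - 4.
Matching the n-coefficient: p = -6p - 2 ⇒ p = - \frac{2}{7}.
Matching constants: q = 6p - 6q - 4 ⇒ q = - \frac{40}{49}.
General: c(n) = A·(-6)^n - \frac{2 n}{7} - \frac{40}{49}.
Apply c(0) = 6: A - \frac{40}{49} = 6 ⇒ A = \frac{334}{49}.
So c(n) = \frac{334 \left(-6\right)^{n}}{49} - \frac{2 n}{7} - \frac{40}{49}.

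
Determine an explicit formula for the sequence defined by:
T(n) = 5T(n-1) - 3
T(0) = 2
First-order linear non-homogeneous.
Homogeneous solution: T_h(n) = A·(5)^n.
Try constant particular solution T_p = K: K = 5K - 3 ⇒ K = \frac{3}{4}.
General: T(n) = A·(5)^n + \frac{3}{4}.
Apply T(0) = 2: A + \frac{3}{4} = 2 ⇒ A = \frac{5}{4}.
So T(n) = \frac{5 \cdot 5^{n}}{4} + \frac{3}{4}.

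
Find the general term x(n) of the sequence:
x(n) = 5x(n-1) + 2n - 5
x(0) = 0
First-order linear with linear forcing.
Homogeneous solution: x_h(n) = A·(5)^n.
Try particular x_p(n) = pn + q. Substituting:
  pn + q = 5(p(n-1) + q) + 2n - 5.
Matching the n-coefficient: p = 5p + 2 ⇒ p = - \frac{1}{2}.
Matching constants: q = -5p + 5q - 5 ⇒ q = \frac{5}{8}.
General: x(n) = A·(5)^n - \frac{n}{2} + \frac{5}{8}.
Apply x(0) = 0: A + \frac{5}{8} = 0 ⇒ A = - \frac{5}{8}.
So x(n) = - \frac{5 \cdot 5^{n}}{8} - \frac{n}{2} + \frac{5}{8}.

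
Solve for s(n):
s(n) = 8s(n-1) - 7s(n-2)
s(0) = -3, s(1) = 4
Characteristic equation: x² - 8x + 7 = 0, which factors as (x - (1))(x - (7)) = 0.
Roots r₁ = 1, r₂ = 7 (distinct).
General solution: s(n) = A·(1)^n + B·(7)^n.
From s(0) = -3: A + B = -3.
From s(1) = 4: A + 7B = 4.
Solving: A = - \frac{25}{6}, B = \frac{7}{6}.
So s(n) = \frac{7 \cdot 7^{n}}{6} - \frac{25}{6}.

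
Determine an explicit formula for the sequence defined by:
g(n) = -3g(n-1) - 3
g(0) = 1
First-order linear non-homogeneous.
Homogeneous solution: g_h(n) = A·(-3)^n.
Try constant particular solution g_p = K: K = -3K - 3 ⇒ K = - \frac{3}{4}.
General: g(n) = A·(-3)^n - \frac{3}{4}.
Apply g(0) = 1: A - \frac{3}{4} = 1 ⇒ A = \frac{7}{4}.
So g(n) = \frac{7 \left(-3\right)^{n}}{4} - \frac{3}{4}.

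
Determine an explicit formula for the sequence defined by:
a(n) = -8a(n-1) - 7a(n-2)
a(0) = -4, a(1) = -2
Characteristic equation: x² + 8x + 7 = 0, which factors as (x - (-1))(x - (-7)) = 0.
Roots r₁ = -1, r₂ = -7 (distinct).
General solution: a(n) = A·(-1)^n + B·(-7)^n.
From a(0) = -4: A + B = -4.
From a(1) = -2: -A - 7B = -2.
Solving: A = -5, B = 1.
So a(n) = - 5 \left(-1\right)^{n} + \left(-7\right)^{n}.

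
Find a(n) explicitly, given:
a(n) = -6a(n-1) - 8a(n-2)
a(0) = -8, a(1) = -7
Characteristic equation: x² + 6x + 8 = 0, which factors as (x - (-4))(x - (-2)) = 0.
Roots r₁ = -4, r₂ = -2 (distinct).
General solution: a(n) = A·(-4)^n + B·(-2)^n.
From a(0) = -8: A + B = -8.
From a(1) = -7: -4A - 2B = -7.
Solving: A = \frac{23}{2}, B = - \frac{39}{2}.
So a(n) = - \frac{39 \left(-2\right)^{n}}{2} + \frac{23 \left(-4\right)^{n}}{2}.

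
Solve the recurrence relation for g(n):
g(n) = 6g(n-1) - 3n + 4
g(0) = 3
First-order linear with linear forcing.
Homogeneous solution: g_h(n) = A·(6)^n.
Try particular g_p(n) = pn + q. Substituting:
  pn + q = 6(p(n-1) + q) - 3n + 4.
Matching the n-coefficient: p = 6p - 3 ⇒ p = \frac{3}{5}.
Matching constants: q = -6p + 6q + 4 ⇒ q = - \frac{2}{25}.
General: g(n) = A·(6)^n + \frac{3 n}{5} - \frac{2}{25}.
Apply g(0) = 3: A - \frac{2}{25} = 3 ⇒ A = \frac{77}{25}.
So g(n) = \frac{77 \cdot 6^{n}}{25} + \frac{3 n}{5} - \frac{2}{25}.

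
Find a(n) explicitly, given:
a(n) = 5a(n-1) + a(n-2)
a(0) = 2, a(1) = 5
Characteristic equation: x² - 5x - 1 = 0.
Discriminant Δ = (5)² + 4·(1) = 29.
Roots r₁,₂ = (5 ± √29)/2, so r₁ = \frac{5}{2} + \frac{\sqrt{29}}{2}, r₂ = \frac{5}{2} - \frac{\sqrt{29}}{2}.
General solution: a(n) = A·r₁^n + B·r₂^n.
From the initial conditions, A + B = 2 and r₁A + r₂B = 5.
Since r₁ - r₂ = √29: A = (5 - (2)r₂)/√29 = 1, and B = 2 - A = 1.
So a(n) = \left(1\right)\left(\frac{5}{2} + \frac{\sqrt{29}}{2}\right)^n + \left(1\right)\left(\frac{5}{2} - \frac{\sqrt{29}}{2}\right)^n.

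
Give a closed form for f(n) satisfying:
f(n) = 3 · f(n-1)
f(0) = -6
Pure geometric recurrence with ratio 3.
By induction f(n) = f(0) · (3)^n = - 6 \cdot 3^{n}.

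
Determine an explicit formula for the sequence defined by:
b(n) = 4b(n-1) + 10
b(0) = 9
First-order linear non-homogeneous.
Homogeneous solution: b_h(n) = A·(4)^n.
Try constant particular solution b_p = K: K = 4K + 10 ⇒ K = - \frac{10}{3}.
General: b(n) = A·(4)^n - \frac{10}{3}.
Apply b(0) = 9: A - \frac{10}{3} = 9 ⇒ A = \frac{37}{3}.
So b(n) = \frac{37 \cdot 4^{n}}{3} - \frac{10}{3}.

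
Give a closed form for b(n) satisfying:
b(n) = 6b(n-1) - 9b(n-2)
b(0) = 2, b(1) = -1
Characteristic equation: x² - 6x + 9 = 0, which is (x - (3))².
Repeated root r = 3.
General solution: b(n) = (A + Bn)·(3)^n.
From b(0) = 2: A = 2.
From b(1) = -1: (A + B)·(3) = -1 ⇒ B = - \frac{7}{3}.
So b(n) = \left(2 - \frac{7 n}{3}\right) \cdot (3)^n.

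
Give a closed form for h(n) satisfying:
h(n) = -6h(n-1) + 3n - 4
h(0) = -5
First-order linear with linear forcing.
Homogeneous solution: h_h(n) = A·(-6)^n.
Try particular h_p(n) = pn + q. Substituting:
  pn + q = -6(p(n-1) + q) + 3n - 4.
Matching the n-coefficient: p = -6p + 3 ⇒ p = \frac{3}{7}.
Matching constants: q = 6p - 6q - 4 ⇒ q = - \frac{10}{49}.
General: h(n) = A·(-6)^n + \frac{3 n}{7} - \frac{10}{49}.
Apply h(0) = -5: A - \frac{10}{49} = -5 ⇒ A = - \frac{235}{49}.
So h(n) = - \frac{235 \left(-6\right)^{n}}{49} + \frac{3 n}{7} - \frac{10}{49}.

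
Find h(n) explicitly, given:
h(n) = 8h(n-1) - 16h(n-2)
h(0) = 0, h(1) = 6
Characteristic equation: x² - 8x + 16 = 0, which is (x - (4))².
Repeated root r = 4.
General solution: h(n) = (A + Bn)·(4)^n.
From h(0) = 0: A = 0.
From h(1) = 6: (A + B)·(4) = 6 ⇒ B = \frac{3}{2}.
So h(n) = \left(\frac{3 n}{2}\right) \cdot (4)^n.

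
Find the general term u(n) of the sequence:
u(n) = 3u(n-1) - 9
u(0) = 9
First-order linear non-homogeneous.
Homogeneous solution: u_h(n) = A·(3)^n.
Try constant particular solution u_p = K: K = 3K - 9 ⇒ K = \frac{9}{2}.
General: u(n) = A·(3)^n + \frac{9}{2}.
Apply u(0) = 9: A + \frac{9}{2} = 9 ⇒ A = \frac{9}{2}.
So u(n) = \frac{9 \cdot 3^{n}}{2} + \frac{9}{2}.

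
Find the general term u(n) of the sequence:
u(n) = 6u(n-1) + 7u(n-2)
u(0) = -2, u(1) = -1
Characteristic equation: x² - 6x - 7 = 0, which factors as (x - (-1))(x - (7)) = 0.
Roots r₁ = -1, r₂ = 7 (distinct).
General solution: u(n) = A·(-1)^n + B·(7)^n.
From u(0) = -2: A + B = -2.
From u(1) = -1: -A + 7B = -1.
Solving: A = - \frac{13}{8}, B = - \frac{3}{8}.
So u(n) = - \frac{13 \left(-1\right)^{n}}{8} - \frac{3 \cdot 7^{n}}{8}.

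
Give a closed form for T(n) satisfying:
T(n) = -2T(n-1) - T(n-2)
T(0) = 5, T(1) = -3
Characteristic equation: x² + 2x + 1 = 0, which is (x - (-1))².
Repeated root r = -1.
General solution: T(n) = (A + Bn)·(-1)^n.
From T(0) = 5: A = 5.
From T(1) = -3: (A + B)·(-1) = -3 ⇒ B = -2.
So T(n) = \left(5 - 2 n\right) \cdot (-1)^n.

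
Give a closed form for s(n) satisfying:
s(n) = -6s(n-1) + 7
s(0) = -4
First-order linear non-homogeneous.
Homogeneous solution: s_h(n) = A·(-6)^n.
Try constant particular solution s_p = K: K = -6K + 7 ⇒ K = 1.
General: s(n) = A·(-6)^n + 1.
Apply s(0) = -4: A + 1 = -4 ⇒ A = -5.
So s(n) = 1 - 5 \left(-6\right)^{n}.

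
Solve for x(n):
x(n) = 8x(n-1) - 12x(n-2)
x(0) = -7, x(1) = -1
Characteristic equation: x² - 8x + 12 = 0, which factors as (x - (2))(x - (6)) = 0.
Roots r₁ = 2, r₂ = 6 (distinct).
General solution: x(n) = A·(2)^n + B·(6)^n.
From x(0) = -7: A + B = -7.
From x(1) = -1: 2A + 6B = -1.
Solving: A = - \frac{41}{4}, B = \frac{13}{4}.
So x(n) = - \frac{41 \cdot 2^{n}}{4} + \frac{13 \cdot 6^{n}}{4}.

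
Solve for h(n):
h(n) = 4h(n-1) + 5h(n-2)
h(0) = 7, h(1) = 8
Characteristic equation: x² - 4x - 5 = 0, which factors as (x - (-1))(x - (5)) = 0.
Roots r₁ = -1, r₂ = 5 (distinct).
General solution: h(n) = A·(-1)^n + B·(5)^n.
From h(0) = 7: A + B = 7.
From h(1) = 8: -A + 5B = 8.
Solving: A = \frac{9}{2}, B = \frac{5}{2}.
So h(n) = \frac{9 \left(-1\right)^{n}}{2} + \frac{5 \cdot 5^{n}}{2}.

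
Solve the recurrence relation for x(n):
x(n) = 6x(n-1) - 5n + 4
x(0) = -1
First-order linear with linear forcing.
Homogeneous solution: x_h(n) = A·(6)^n.
Try particular x_p(n) = pn + q. Substituting:
  pn + q = 6(p(n-1) + q) - 5n + 4.
Matching the n-coefficient: p = 6p - 5 ⇒ p = 1.
Matching constants: q = -6p + 6q + 4 ⇒ q = \frac{2}{5}.
General: x(n) = A·(6)^n + n + \frac{2}{5}.
Apply x(0) = -1: A + \frac{2}{5} = -1 ⇒ A = - \frac{7}{5}.
So x(n) = - \frac{7 \cdot 6^{n}}{5} + n + \frac{2}{5}.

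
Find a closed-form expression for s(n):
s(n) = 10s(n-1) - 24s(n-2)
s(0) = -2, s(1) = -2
Characteristic equation: x² - 10x + 24 = 0, which factors as (x - (6))(x - (4)) = 0.
Roots r₁ = 6, r₂ = 4 (distinct).
General solution: s(n) = A·(6)^n + B·(4)^n.
From s(0) = -2: A + B = -2.
From s(1) = -2: 6A + 4B = -2.
Solving: A = 3, B = -5.
So s(n) = - 5 \cdot 4^{n} + 3 \cdot 6^{n}.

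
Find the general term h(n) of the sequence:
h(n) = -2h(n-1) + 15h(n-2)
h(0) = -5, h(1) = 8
Characteristic equation: x² + 2x - 15 = 0, which factors as (x - (3))(x - (-5)) = 0.
Roots r₁ = 3, r₂ = -5 (distinct).
General solution: h(n) = A·(3)^n + B·(-5)^n.
From h(0) = -5: A + B = -5.
From h(1) = 8: 3A - 5B = 8.
Solving: A = - \frac{17}{8}, B = - \frac{23}{8}.
So h(n) = - \frac{23 \left(-5\right)^{n}}{8} - \frac{17 \cdot 3^{n}}{8}.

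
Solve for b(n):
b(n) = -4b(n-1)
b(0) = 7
This is a homogeneous first-order recurrence with ratio -4.
By induction b(n) = b(0) · (-4)^n = 7 \left(-4\right)^{n}.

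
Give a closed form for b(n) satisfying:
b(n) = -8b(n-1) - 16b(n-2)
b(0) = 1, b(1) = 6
Characteristic equation: x² + 8x + 16 = 0, which is (x - (-4))².
Repeated root r = -4.
General solution: b(n) = (A + Bn)·(-4)^n.
From b(0) = 1: A = 1.
From b(1) = 6: (A + B)·(-4) = 6 ⇒ B = - \frac{5}{2}.
So b(n) = \left(1 - \frac{5 n}{2}\right) \cdot (-4)^n.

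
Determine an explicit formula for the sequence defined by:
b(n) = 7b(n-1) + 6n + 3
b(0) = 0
First-order linear with linear forcing.
Homogeneous solution: b_h(n) = A·(7)^n.
Try particular b_p(n) = pn + q. Substituting:
  pn + q = 7(p(n-1) + q) + 6n + 3.
Matching the n-coefficient: p = 7p + 6 ⇒ p = -1.
Matching constants: q = -7p + 7q + 3 ⇒ q = - \frac{5}{3}.
General: b(n) = A·(7)^n - n - \frac{5}{3}.
Apply b(0) = 0: A - \frac{5}{3} = 0 ⇒ A = \frac{5}{3}.
So b(n) = \frac{5 \cdot 7^{n}}{3} - n - \frac{5}{3}.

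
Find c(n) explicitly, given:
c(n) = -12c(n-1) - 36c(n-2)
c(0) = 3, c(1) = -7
Characteristic equation: x² + 12x + 36 = 0, which is (x - (-6))².
Repeated root r = -6.
General solution: c(n) = (A + Bn)·(-6)^n.
From c(0) = 3: A = 3.
From c(1) = -7: (A + B)·(-6) = -7 ⇒ B = - \frac{11}{6}.
So c(n) = \left(3 - \frac{11 n}{6}\right) \cdot (-6)^n.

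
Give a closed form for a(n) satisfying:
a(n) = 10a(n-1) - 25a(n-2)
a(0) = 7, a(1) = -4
Characteristic equation: x² - 10x + 25 = 0, which is (x - (5))².
Repeated root r = 5.
General solution: a(n) = (A + Bn)·(5)^n.
From a(0) = 7: A = 7.
From a(1) = -4: (A + B)·(5) = -4 ⇒ B = - \frac{39}{5}.
So a(n) = \left(7 - \frac{39 n}{5}\right) \cdot (5)^n.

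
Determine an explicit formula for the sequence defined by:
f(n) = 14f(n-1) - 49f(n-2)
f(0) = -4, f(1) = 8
Characteristic equation: x² - 14x + 49 = 0, which is (x - (7))².
Repeated root r = 7.
General solution: f(n) = (A + Bn)·(7)^n.
From f(0) = -4: A = -4.
From f(1) = 8: (A + B)·(7) = 8 ⇒ B = \frac{36}{7}.
So f(n) = \left(\frac{36 n}{7} - 4\right) \cdot (7)^n.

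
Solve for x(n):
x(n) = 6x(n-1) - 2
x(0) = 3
First-order linear non-homogeneous.
Homogeneous solution: x_h(n) = A·(6)^n.
Try constant particular solution x_p = K: K = 6K - 2 ⇒ K = \frac{2}{5}.
General: x(n) = A·(6)^n + \frac{2}{5}.
Apply x(0) = 3: A + \frac{2}{5} = 3 ⇒ A = \frac{13}{5}.
So x(n) = \frac{13 \cdot 6^{n}}{5} + \frac{2}{5}.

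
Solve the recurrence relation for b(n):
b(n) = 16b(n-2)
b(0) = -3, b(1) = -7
Characteristic equation: x² - 16 = 0, which factors as (x - (4))(x - (-4)) = 0.
Roots r₁ = 4, r₂ = -4 (distinct).
General solution: b(n) = A·(4)^n + B·(-4)^n.
From b(0) = -3: A + B = -3.
From b(1) = -7: 4A - 4B = -7.
Solving: A = - \frac{19}{8}, B = - \frac{5}{8}.
So b(n) = - \frac{5 \left(-4\right)^{n}}{8} - \frac{19 \cdot 4^{n}}{8}.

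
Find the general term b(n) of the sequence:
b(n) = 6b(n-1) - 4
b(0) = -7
First-order linear non-homogeneous.
Homogeneous solution: b_h(n) = A·(6)^n.
Try constant particular solution b_p = K: K = 6K - 4 ⇒ K = \frac{4}{5}.
General: b(n) = A·(6)^n + \frac{4}{5}.
Apply b(0) = -7: A + \frac{4}{5} = -7 ⇒ A = - \frac{39}{5}.
So b(n) = \frac{4}{5} - \frac{39 \cdot 6^{n}}{5}.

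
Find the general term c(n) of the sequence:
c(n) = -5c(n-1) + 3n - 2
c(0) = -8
First-order linear with linear forcing.
Homogeneous solution: c_h(n) = A·(-5)^n.
Try particular c_p(n) = pn + q. Substituting:
  pn + q = -5(p(n-1) + q) + 3n - 2.
Matching the n-coefficient: p = -5p + 3 ⇒ p = \frac{1}{2}.
Matching constants: q = 5p - 5q - 2 ⇒ q = \frac{1}{12}.
General: c(n) = A·(-5)^n + \frac{n}{2} + \frac{1}{12}.
Apply c(0) = -8: A + \frac{1}{12} = -8 ⇒ A = - \frac{97}{12}.
So c(n) = - \frac{97 \left(-5\right)^{n}}{12} + \frac{n}{2} + \frac{1}{12}.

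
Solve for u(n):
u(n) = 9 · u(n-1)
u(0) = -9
Pure geometric recurrence with ratio 9.
By induction u(n) = u(0) · (9)^n = - 9 \cdot 9^{n}.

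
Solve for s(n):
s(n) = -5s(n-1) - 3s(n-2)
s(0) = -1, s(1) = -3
Characteristic equation: x² + 5x + 3 = 0.
Discriminant Δ = (-5)² + 4·(-3) = 13.
Roots r₁,₂ = (-5 ± √13)/2, so r₁ = - \frac{5}{2} + \frac{\sqrt{13}}{2}, r₂ = - \frac{5}{2} - \frac{\sqrt{13}}{2}.
General solution: s(n) = A·r₁^n + B·r₂^n.
From the initial conditions, A + B = -1 and r₁A + r₂B = -3.
Since r₁ - r₂ = √13: A = (-3 - (-1)r₂)/√13 = - \frac{11 \sqrt{13}}{26} - \frac{1}{2}, and B = -1 - A = - \frac{1}{2} + \frac{11 \sqrt{13}}{26}.
So s(n) = \left(- \frac{11 \sqrt{13}}{26} - \frac{1}{2}\right)\left(- \frac{5}{2} + \frac{\sqrt{13}}{2}\right)^n + \left(- \frac{1}{2} + \frac{11 \sqrt{13}}{26}\right)\left(- \frac{5}{2} - \frac{\sqrt{13}}{2}\right)^n.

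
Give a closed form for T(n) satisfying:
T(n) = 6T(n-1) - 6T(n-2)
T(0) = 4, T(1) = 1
Characteristic equation: x² - 6x + 6 = 0.
Discriminant Δ = (6)² + 4·(-6) = 12.
Roots r₁,₂ = (6 ± √12)/2, so r₁ = \sqrt{3} + 3, r₂ = 3 - \sqrt{3}.
General solution: T(n) = A·r₁^n + B·r₂^n.
From the initial conditions, A + B = 4 and r₁A + r₂B = 1.
Since r₁ - r₂ = √12: A = (1 - (4)r₂)/√12 = 2 - \frac{11 \sqrt{3}}{6}, and B = 4 - A = 2 + \frac{11 \sqrt{3}}{6}.
So T(n) = \left(2 - \frac{11 \sqrt{3}}{6}\right)\left(\sqrt{3} + 3\right)^n + \left(2 + \frac{11 \sqrt{3}}{6}\right)\left(3 - \sqrt{3}\right)^n.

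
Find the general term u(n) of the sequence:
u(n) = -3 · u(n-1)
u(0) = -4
Pure geometric recurrence with ratio -3.
By induction u(n) = u(0) · (-3)^n = - 4 \left(-3\right)^{n}.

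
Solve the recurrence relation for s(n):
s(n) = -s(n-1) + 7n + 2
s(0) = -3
First-order linear with linear forcing.
Homogeneous solution: s_h(n) = A·(-1)^n.
Try particular s_p(n) = pn + q. Substituting:
  pn + q = -(p(n-1) + q) + 7n + 2.
Matching the n-coefficient: p = -p + 7 ⇒ p = \frac{7}{2}.
Matching constants: q = p - q + 2 ⇒ q = \frac{11}{4}.
General: s(n) = A·(-1)^n + \frac{7 n}{2} + \frac{11}{4}.
Apply s(0) = -3: A + \frac{11}{4} = -3 ⇒ A = - \frac{23}{4}.
So s(n) = - \frac{23 \left(-1\right)^{n}}{4} + \frac{7 n}{2} + \frac{11}{4}.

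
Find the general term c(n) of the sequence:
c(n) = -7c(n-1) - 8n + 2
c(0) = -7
First-order linear with linear forcing.
Homogeneous solution: c_h(n) = A·(-7)^n.
Try particular c_p(n) = pn + q. Substituting:
  pn + q = -7(p(n-1) + q) - 8n + 2.
Matching the n-coefficient: p = -7p - 8 ⇒ p = -1.
Matching constants: q = 7p - 7q + 2 ⇒ q = - \frac{5}{8}.
General: c(n) = A·(-7)^n - n - \frac{5}{8}.
Apply c(0) = -7: A - \frac{5}{8} = -7 ⇒ A = - \frac{51}{8}.
So c(n) = - \frac{51 \left(-7\right)^{n}}{8} - n - \frac{5}{8}.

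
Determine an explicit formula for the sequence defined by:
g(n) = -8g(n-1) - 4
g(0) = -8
First-order linear non-homogeneous.
Homogeneous solution: g_h(n) = A·(-8)^n.
Try constant particular solution g_p = K: K = -8K - 4 ⇒ K = - \frac{4}{9}.
General: g(n) = A·(-8)^n - \frac{4}{9}.
Apply g(0) = -8: A - \frac{4}{9} = -8 ⇒ A = - \frac{68}{9}.
So g(n) = - \frac{68 \left(-8\right)^{n}}{9} - \frac{4}{9}.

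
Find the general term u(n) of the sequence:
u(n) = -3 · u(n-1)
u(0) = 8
Pure geometric recurrence with ratio -3.
By induction u(n) = u(0) · (-3)^n = 8 \left(-3\right)^{n}.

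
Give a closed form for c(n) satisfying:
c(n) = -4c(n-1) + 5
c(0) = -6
First-order linear non-homogeneous.
Homogeneous solution: c_h(n) = A·(-4)^n.
Try constant particular solution c_p = K: K = -4K + 5 ⇒ K = 1.
General: c(n) = A·(-4)^n + 1.
Apply c(0) = -6: A + 1 = -6 ⇒ A = -7.
So c(n) = 1 - 7 \left(-4\right)^{n}.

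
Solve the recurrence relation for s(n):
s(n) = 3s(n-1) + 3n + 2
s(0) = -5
First-order linear with linear forcing.
Homogeneous solution: s_h(n) = A·(3)^n.
Try particular s_p(n) = pn + q. Substituting:
  pn + q = 3(p(n-1) + q) + 3n + 2.
Matching the n-coefficient: p = 3p + 3 ⇒ p = - \frac{3}{2}.
Matching constants: q = -3p + 3q + 2 ⇒ q = - \frac{13}{4}.
General: s(n) = A·(3)^n - \frac{3 n}{2} - \frac{13}{4}.
Apply s(0) = -5: A - \frac{13}{4} = -5 ⇒ A = - \frac{7}{4}.
So s(n) = - \frac{7 \cdot 3^{n}}{4} - \frac{3 n}{2} - \frac{13}{4}.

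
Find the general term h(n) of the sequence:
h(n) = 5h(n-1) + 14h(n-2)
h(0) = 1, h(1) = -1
Characteristic equation: x² - 5x - 14 = 0, which factors as (x - (-2))(x - (7)) = 0.
Roots r₁ = -2, r₂ = 7 (distinct).
General solution: h(n) = A·(-2)^n + B·(7)^n.
From h(0) = 1: A + B = 1.
From h(1) = -1: -2A + 7B = -1.
Solving: A = \frac{8}{9}, B = \frac{1}{9}.
So h(n) = \frac{8 \left(-2\right)^{n}}{9} + \frac{7^{n}}{9}.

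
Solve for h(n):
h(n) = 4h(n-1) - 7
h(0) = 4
First-order linear non-homogeneous.
Homogeneous solution: h_h(n) = A·(4)^n.
Try constant particular solution h_p = K: K = 4K - 7 ⇒ K = \frac{7}{3}.
General: h(n) = A·(4)^n + \frac{7}{3}.
Apply h(0) = 4: A + \frac{7}{3} = 4 ⇒ A = \frac{5}{3}.
So h(n) = \frac{5 \cdot 4^{n}}{3} + \frac{7}{3}.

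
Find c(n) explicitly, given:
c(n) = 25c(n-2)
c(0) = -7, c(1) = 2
Characteristic equation: x² - 25 = 0, which factors as (x - (-5))(x - (5)) = 0.
Roots r₁ = -5, r₂ = 5 (distinct).
General solution: c(n) = A·(-5)^n + B·(5)^n.
From c(0) = -7: A + B = -7.
From c(1) = 2: -5A + 5B = 2.
Solving: A = - \frac{37}{10}, B = - \frac{33}{10}.
So c(n) = - \frac{37 \left(-5\right)^{n}}{10} - \frac{33 \cdot 5^{n}}{10}.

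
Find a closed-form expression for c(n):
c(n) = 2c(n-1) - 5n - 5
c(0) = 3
First-order linear with linear forcing.
Homogeneous solution: c_h(n) = A·(2)^n.
Try particular c_p(n) = pn + q. Substituting:
  pn + q = 2(p(n-1) + q) - 5n - 5.
Matching the n-coefficient: p = 2p - 5 ⇒ p = 5.
Matching constants: q = -2p + 2q - 5 ⇒ q = 15.
General: c(n) = A·(2)^n + 5 n + 15.
Apply c(0) = 3: A + 15 = 3 ⇒ A = -12.
So c(n) = - 12 \cdot 2^{n} + 5 n + 15.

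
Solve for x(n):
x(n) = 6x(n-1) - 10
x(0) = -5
First-order linear non-homogeneous.
Homogeneous solution: x_h(n) = A·(6)^n.
Try constant particular solution x_p = K: K = 6K - 10 ⇒ K = 2.
General: x(n) = A·(6)^n + 2.
Apply x(0) = -5: A + 2 = -5 ⇒ A = -7.
So x(n) = 2 - 7 \cdot 6^{n}.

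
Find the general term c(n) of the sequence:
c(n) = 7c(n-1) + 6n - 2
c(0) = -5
First-order linear with linear forcing.
Homogeneous solution: c_h(n) = A·(7)^n.
Try particular c_p(n) = pn + q. Substituting:
  pn + q = 7(p(n-1) + q) + 6n - 2.
Matching the n-coefficient: p = 7p + 6 ⇒ p = -1.
Matching constants: q = -7p + 7q - 2 ⇒ q = - \frac{5}{6}.
General: c(n) = A·(7)^n - n - \frac{5}{6}.
Apply c(0) = -5: A - \frac{5}{6} = -5 ⇒ A = - \frac{25}{6}.
So c(n) = - \frac{25 \cdot 7^{n}}{6} - n - \frac{5}{6}.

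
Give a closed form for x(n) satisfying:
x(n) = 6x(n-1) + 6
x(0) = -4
First-order linear non-homogeneous.
Homogeneous solution: x_h(n) = A·(6)^n.
Try constant particular solution x_p = K: K = 6K + 6 ⇒ K = - \frac{6}{5}.
General: x(n) = A·(6)^n - \frac{6}{5}.
Apply x(0) = -4: A - \frac{6}{5} = -4 ⇒ A = - \frac{14}{5}.
So x(n) = - \frac{14 \cdot 6^{n}}{5} - \frac{6}{5}.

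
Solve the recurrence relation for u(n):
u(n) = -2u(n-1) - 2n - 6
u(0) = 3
First-order linear with linear forcing.
Homogeneous solution: u_h(n) = A·(-2)^n.
Try particular u_p(n) = pn + q. Substituting:
  pn + q = -2(p(n-1) + q) - 2n - 6.
Matching the n-coefficient: p = -2p - 2 ⇒ p = - \frac{2}{3}.
Matching constants: q = 2p - 2q - 6 ⇒ q = - \frac{22}{9}.
General: u(n) = A·(-2)^n - \frac{2 n}{3} - \frac{22}{9}.
Apply u(0) = 3: A - \frac{22}{9} = 3 ⇒ A = \frac{49}{9}.
So u(n) = \frac{49 \left(-2\right)^{n}}{9} - \frac{2 n}{3} - \frac{22}{9}.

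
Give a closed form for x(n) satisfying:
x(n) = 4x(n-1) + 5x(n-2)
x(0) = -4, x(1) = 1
Characteristic equation: x² - 4x - 5 = 0, which factors as (x - (-1))(x - (5)) = 0.
Roots r₁ = -1, r₂ = 5 (distinct).
General solution: x(n) = A·(-1)^n + B·(5)^n.
From x(0) = -4: A + B = -4.
From x(1) = 1: -A + 5B = 1.
Solving: A = - \frac{7}{2}, B = - \frac{1}{2}.
So x(n) = - \frac{7 \left(-1\right)^{n}}{2} - \frac{5^{n}}{2}.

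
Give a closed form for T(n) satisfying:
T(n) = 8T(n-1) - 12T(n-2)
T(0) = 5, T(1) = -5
Characteristic equation: x² - 8x + 12 = 0, which factors as (x - (2))(x - (6)) = 0.
Roots r₁ = 2, r₂ = 6 (distinct).
General solution: T(n) = A·(2)^n + B·(6)^n.
From T(0) = 5: A + B = 5.
From T(1) = -5: 2A + 6B = -5.
Solving: A = \frac{35}{4}, B = - \frac{15}{4}.
So T(n) = \frac{35 \cdot 2^{n}}{4} - \frac{15 \cdot 6^{n}}{4}.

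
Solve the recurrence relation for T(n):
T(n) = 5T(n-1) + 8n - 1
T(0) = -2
First-order linear with linear forcing.
Homogeneous solution: T_h(n) = A·(5)^n.
Try particular T_p(n) = pn + q. Substituting:
  pn + q = 5(p(n-1) + q) + 8n - 1.
Matching the n-coefficient: p = 5p + 8 ⇒ p = -2.
Matching constants: q = -5p + 5q - 1 ⇒ q = - \frac{9}{4}.
General: T(n) = A·(5)^n - 2 n - \frac{9}{4}.
Apply T(0) = -2: A - \frac{9}{4} = -2 ⇒ A = \frac{1}{4}.
So T(n) = \frac{5^{n}}{4} - 2 n - \frac{9}{4}.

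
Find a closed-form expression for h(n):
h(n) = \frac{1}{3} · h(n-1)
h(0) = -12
Pure geometric recurrence with ratio \frac{1}{3}.
By induction h(n) = h(0) · (\frac{1}{3})^n = - 12 \cdot 3^{- n}.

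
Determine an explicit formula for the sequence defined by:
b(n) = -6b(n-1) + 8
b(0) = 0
First-order linear non-homogeneous.
Homogeneous solution: b_h(n) = A·(-6)^n.
Try constant particular solution b_p = K: K = -6K + 8 ⇒ K = \frac{8}{7}.
General: b(n) = A·(-6)^n + \frac{8}{7}.
Apply b(0) = 0: A + \frac{8}{7} = 0 ⇒ A = - \frac{8}{7}.
So b(n) = \frac{8}{7} - \frac{8 \left(-6\right)^{n}}{7}.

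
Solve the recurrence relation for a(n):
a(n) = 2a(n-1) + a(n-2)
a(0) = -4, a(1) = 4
Characteristic equation: x² - 2x - 1 = 0.
Discriminant Δ = (2)² + 4·(1) = 8.
Roots r₁,₂ = (2 ± √8)/2, so r₁ = 1 + \sqrt{2}, r₂ = 1 - \sqrt{2}.
General solution: a(n) = A·r₁^n + B·r₂^n.
From the initial conditions, A + B = -4 and r₁A + r₂B = 4.
Since r₁ - r₂ = √8: A = (4 - (-4)r₂)/√8 = -2 + 2 \sqrt{2}, and B = -4 - A = - 2 \sqrt{2} - 2.
So a(n) = \left(-2 + 2 \sqrt{2}\right)\left(1 + \sqrt{2}\right)^n + \left(- 2 \sqrt{2} - 2\right)\left(1 - \sqrt{2}\right)^n.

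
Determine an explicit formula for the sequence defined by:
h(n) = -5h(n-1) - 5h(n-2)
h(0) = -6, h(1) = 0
Characteristic equation: x² + 5x + 5 = 0.
Discriminant Δ = (-5)² + 4·(-5) = 5.
Roots r₁,₂ = (-5 ± √5)/2, so r₁ = - \frac{5}{2} + \frac{\sqrt{5}}{2}, r₂ = - \frac{5}{2} - \frac{\sqrt{5}}{2}.
General solution: h(n) = A·r₁^n + B·r₂^n.
From the initial conditions, A + B = -6 and r₁A + r₂B = 0.
Since r₁ - r₂ = √5: A = (0 - (-6)r₂)/√5 = - 3 \sqrt{5} - 3, and B = -6 - A = -3 + 3 \sqrt{5}.
So h(n) = \left(- 3 \sqrt{5} - 3\right)\left(- \frac{5}{2} + \frac{\sqrt{5}}{2}\right)^n + \left(-3 + 3 \sqrt{5}\right)\left(- \frac{5}{2} - \frac{\sqrt{5}}{2}\right)^n.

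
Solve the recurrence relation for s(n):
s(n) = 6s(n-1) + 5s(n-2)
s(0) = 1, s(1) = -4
Characteristic equation: x² - 6x - 5 = 0.
Discriminant Δ = (6)² + 4·(5) = 56.
Roots r₁,₂ = (6 ± √56)/2, so r₁ = 3 + \sqrt{14}, r₂ = 3 - \sqrt{14}.
General solution: s(n) = A·r₁^n + B·r₂^n.
From the initial conditions, A + B = 1 and r₁A + r₂B = -4.
Since r₁ - r₂ = √56: A = (-4 - (1)r₂)/√56 = \frac{1}{2} - \frac{\sqrt{14}}{4}, and B = 1 - A = \frac{1}{2} + \frac{\sqrt{14}}{4}.
So s(n) = \left(\frac{1}{2} - \frac{\sqrt{14}}{4}\right)\left(3 + \sqrt{14}\right)^n + \left(\frac{1}{2} + \frac{\sqrt{14}}{4}\right)\left(3 - \sqrt{14}\right)^n.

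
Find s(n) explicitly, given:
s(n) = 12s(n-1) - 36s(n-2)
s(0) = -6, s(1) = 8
Characteristic equation: x² - 12x + 36 = 0, which is (x - (6))².
Repeated root r = 6.
General solution: s(n) = (A + Bn)·(6)^n.
From s(0) = -6: A = -6.
From s(1) = 8: (A + B)·(6) = 8 ⇒ B = \frac{22}{3}.
So s(n) = \left(\frac{22 n}{3} - 6\right) \cdot (6)^n.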